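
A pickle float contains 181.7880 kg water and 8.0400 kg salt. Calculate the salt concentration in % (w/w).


Formula: Conc = salt / (water + salt) * 100
Substituting: Conc = 8.0400 / (181.7880 + 8.0400) * 100
Result: 4.2354 %


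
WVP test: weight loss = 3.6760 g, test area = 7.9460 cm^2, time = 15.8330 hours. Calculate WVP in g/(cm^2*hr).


Formula: WVP = loss / (area * time)
Substituting: WVP = 3.6760 / (7.9460 * 15.8330)
Result: 0.0292189 g/(cm^2*hr)


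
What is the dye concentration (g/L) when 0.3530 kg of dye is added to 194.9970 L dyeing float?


Formula: Conc = dye_mass(kg) / volume(L) * 1000
Substituting: Conc = 0.3530 / 194.9970 * 1000
Result: 1.8103 g/L


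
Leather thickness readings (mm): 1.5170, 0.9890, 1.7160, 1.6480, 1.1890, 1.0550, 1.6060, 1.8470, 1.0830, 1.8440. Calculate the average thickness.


Formula: Average = sum / n
Substituting: Average = 14.4940 / 10
Result: 1.4494 mm


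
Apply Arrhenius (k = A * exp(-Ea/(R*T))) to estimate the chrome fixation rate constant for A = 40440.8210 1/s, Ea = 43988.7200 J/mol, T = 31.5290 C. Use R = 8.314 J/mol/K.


T_K = T_C + 273.15 = 31.5290 + 273.15 = 304.6790 K
exponent = -Ea / (R * T_K) = -43988.7200 / (8.314 * 304.6790) = -17.3656
k = A * exp(exponent) = 40440.8210 * exp(-17.3656) = 0.00116159 1/s


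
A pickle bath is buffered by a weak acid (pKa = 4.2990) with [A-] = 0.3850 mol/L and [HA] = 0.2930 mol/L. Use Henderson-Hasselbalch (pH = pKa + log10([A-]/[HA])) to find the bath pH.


ratio = [A-] / [HA] = 0.3850 / 0.2930 = 1.3140
log10(ratio) = 0.1186
pH = pKa + log10(ratio) = 4.2990 + 0.1186 = 4.4176


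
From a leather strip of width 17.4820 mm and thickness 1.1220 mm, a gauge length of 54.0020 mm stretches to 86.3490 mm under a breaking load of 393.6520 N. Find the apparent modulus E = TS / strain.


TS = F / (w * t) = 393.6520 / (17.4820 * 1.1220) = 20.0691 N/mm^2
strain = (Lf - L0) / L0 = (86.3490 - 54.0020) / 54.0020 = 0.5990
E = TS / strain = 20.0691 / 0.5990 = 33.5046 N/mm^2


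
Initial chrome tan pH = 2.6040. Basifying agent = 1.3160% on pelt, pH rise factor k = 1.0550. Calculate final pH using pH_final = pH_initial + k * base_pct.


Formula: pH_final = pH_initial + k * base_pct
Substituting: pH_final = 2.6040 + 1.0550 * 1.3160
Result: 3.9924


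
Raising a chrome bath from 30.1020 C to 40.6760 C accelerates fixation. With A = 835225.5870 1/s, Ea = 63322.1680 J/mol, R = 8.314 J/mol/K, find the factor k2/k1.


T1 = 30.1020 + 273.15 = 303.2520 K; T2 = 40.6760 + 273.15 = 313.8260 K
k1 = A * exp(-Ea/(R*T1)) = 835225.5870 * exp(-63322.1680/(8.314*303.2520)) = 1.0334e-05 1/s
k2 = A * exp(-Ea/(R*T2)) = 835225.5870 * exp(-63322.1680/(8.314*313.8260)) = 2.4087e-05 1/s
k2/k1 = 2.4087e-05 / 1.0334e-05 = 2.3309


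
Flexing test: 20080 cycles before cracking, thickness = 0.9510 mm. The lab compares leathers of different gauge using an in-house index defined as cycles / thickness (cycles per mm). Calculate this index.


Formula: Index = cycles / thickness
Substituting: Index = 20080 / 0.9510
Result: 21114.6162 cycles/mm


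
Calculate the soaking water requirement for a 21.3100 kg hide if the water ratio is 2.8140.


Formula: Water = hide_weight * ratio
Substituting: Water = 21.3100 * 2.8140
Result: 59.9663 kg


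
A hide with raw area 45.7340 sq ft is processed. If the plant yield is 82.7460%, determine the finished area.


Formula: finished = raw * yield / 100
Substituting: finished = 45.7340 * 82.7460 / 100
Result: 37.8431 sq ft


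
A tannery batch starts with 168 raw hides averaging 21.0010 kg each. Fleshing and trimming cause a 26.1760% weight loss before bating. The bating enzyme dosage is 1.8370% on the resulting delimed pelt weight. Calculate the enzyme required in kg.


Total_raw = N * avg_wt = 168 * 21.0010 = 3528.1680 kg
Substrate = Total_raw * (1 - loss/100) = 3528.1680 * (1 - 26.1760/100) = 2604.6347 kg
Enzyme = Substrate * pct / 100 = 2604.6347 * 1.8370 / 100 = 47.8471 kg


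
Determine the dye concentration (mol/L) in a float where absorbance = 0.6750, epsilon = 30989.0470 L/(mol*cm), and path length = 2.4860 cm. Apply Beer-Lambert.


Formula: c = A / (epsilon * l)
Substituting: c = 0.6750 / (30989.0470 * 2.4860)
Result: 8.7618e-06 mol/L


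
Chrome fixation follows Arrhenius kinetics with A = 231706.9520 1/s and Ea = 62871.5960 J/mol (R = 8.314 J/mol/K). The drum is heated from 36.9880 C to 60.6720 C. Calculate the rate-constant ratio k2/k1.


T1 = 36.9880 + 273.15 = 310.1380 K; T2 = 60.6720 + 273.15 = 333.8220 K
k1 = A * exp(-Ea/(R*T1)) = 231706.9520 * exp(-62871.5960/(8.314*310.1380)) = 5.9632e-06 1/s
k2 = A * exp(-Ea/(R*T2)) = 231706.9520 * exp(-62871.5960/(8.314*333.8220)) = 3.3634e-05 1/s
k2/k1 = 3.3634e-05 / 5.9632e-06 = 5.6403


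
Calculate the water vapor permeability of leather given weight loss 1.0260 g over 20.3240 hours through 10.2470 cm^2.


Formula: WVP = loss / (area * time)
Substituting: WVP = 1.0260 / (10.2470 * 20.3240)
Result: 0.00492653 g/(cm^2*hr)


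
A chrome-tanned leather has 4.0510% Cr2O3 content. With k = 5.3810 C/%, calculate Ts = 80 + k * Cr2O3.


Formula: Ts = 80 + k * Cr2O3
Substituting: Ts = 80 + 5.3810 * 4.0510
Result: 101.7984 C


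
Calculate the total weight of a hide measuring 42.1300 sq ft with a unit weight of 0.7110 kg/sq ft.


Formula: Weight = area * weight_per_sqft
Substituting: Weight = 42.1300 * 0.7110
Result: 29.9544 kg


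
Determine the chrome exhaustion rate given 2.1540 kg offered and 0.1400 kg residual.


Formula: Uptake = (offered - residual) / offered * 100
Substituting: Uptake = (2.1540 - 0.1400) / 2.1540 * 100
Result: 93.5005 %


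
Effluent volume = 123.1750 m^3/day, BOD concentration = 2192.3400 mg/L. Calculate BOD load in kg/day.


Formula: BOD_load = volume * conc / 1000
Substituting: BOD_load = 123.1750 * 2192.3400 / 1000
Result: 270.0415 kg/day


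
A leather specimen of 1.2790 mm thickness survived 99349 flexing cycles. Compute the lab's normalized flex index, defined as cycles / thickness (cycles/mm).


Formula: Index = cycles / thickness
Substituting: Index = 99349 / 1.2790
Result: 77677.0915 cycles/mm


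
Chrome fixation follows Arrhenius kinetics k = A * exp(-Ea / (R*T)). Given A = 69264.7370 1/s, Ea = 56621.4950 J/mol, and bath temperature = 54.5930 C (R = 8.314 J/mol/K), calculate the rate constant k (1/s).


T_K = T_C + 273.15 = 54.5930 + 273.15 = 327.7430 K
exponent = -Ea / (R * T_K) = -56621.4950 / (8.314 * 327.7430) = -20.7796
k = A * exp(exponent) = 69264.7370 * exp(-20.7796) = 6.5468e-05 1/s


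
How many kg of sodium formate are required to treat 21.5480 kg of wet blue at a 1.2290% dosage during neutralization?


Formula: Neutralizer = substrate * pct / 100
Substituting: Neutralizer = 21.5480 * 1.2290 / 100
Result: 0.2648 kg


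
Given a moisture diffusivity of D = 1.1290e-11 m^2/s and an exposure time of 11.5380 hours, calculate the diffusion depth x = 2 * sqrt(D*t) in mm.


t = 11.5380 hr * 3600 = 41536.8000 s
D * t = 1.1290e-11 * 41536.8000 = 4.6895e-07
x = 2 * sqrt(D*t) = 2 * sqrt(4.6895e-07) = 0.0013696 m = 1.3696 mm


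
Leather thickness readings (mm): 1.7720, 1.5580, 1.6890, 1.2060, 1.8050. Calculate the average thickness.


Formula: Average = sum / n
Substituting: Average = 8.0300 / 5
Result: 1.6060 mm


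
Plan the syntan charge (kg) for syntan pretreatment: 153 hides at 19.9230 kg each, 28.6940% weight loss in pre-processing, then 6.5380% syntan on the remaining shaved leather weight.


Total_raw = N * avg_wt = 153 * 19.9230 = 3048.2190 kg
Substrate = Total_raw * (1 - loss/100) = 3048.2190 * (1 - 28.6940/100) = 2173.5630 kg
Syntan = Substrate * pct / 100 = 2173.5630 * 6.5380 / 100 = 142.1076 kg


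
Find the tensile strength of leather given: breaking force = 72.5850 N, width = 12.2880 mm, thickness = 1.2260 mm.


Formula: TS = force / (width * thickness)
Substituting: TS = 72.5850 / (12.2880 * 1.2260)
Result: 4.8181 N/mm^2


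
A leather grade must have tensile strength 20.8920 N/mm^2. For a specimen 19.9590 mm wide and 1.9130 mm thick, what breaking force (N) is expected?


Formula: F = TS * w * t
Substituting: F = 20.8920 * 19.9590 * 1.9130
Result: 797.6893 N


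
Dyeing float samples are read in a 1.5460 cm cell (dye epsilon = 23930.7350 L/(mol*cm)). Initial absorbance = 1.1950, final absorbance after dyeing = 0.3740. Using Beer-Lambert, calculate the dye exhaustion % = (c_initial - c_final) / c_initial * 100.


c_initial = A_i / (epsilon * l) = 1.1950 / (23930.7350 * 1.5460) = 3.2300e-05 mol/L
c_final = A_f / (epsilon * l) = 0.3740 / (23930.7350 * 1.5460) = 1.0109e-05 mol/L
Exhaustion = (c_initial - c_final) / c_initial * 100 = (3.2300e-05 - 1.0109e-05) / 3.2300e-05 * 100 = 68.7029 %


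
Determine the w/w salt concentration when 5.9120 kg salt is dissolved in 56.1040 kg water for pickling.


Formula: Conc = salt / (water + salt) * 100
Substituting: Conc = 5.9120 / (56.1040 + 5.9120) * 100
Result: 9.5330 %


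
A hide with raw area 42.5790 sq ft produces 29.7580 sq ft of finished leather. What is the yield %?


Formula: Yield = finished / raw * 100
Substituting: Yield = 29.7580 / 42.5790 * 100
Result: 69.8889 %


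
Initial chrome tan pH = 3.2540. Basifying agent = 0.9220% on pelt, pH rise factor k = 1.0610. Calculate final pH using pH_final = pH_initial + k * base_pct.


Formula: pH_final = pH_initial + k * base_pct
Substituting: pH_final = 3.2540 + 1.0610 * 0.9220
Result: 4.2322


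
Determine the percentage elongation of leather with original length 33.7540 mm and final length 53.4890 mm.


Formula: Elongation = (Lf - L0) / L0 * 100
Substituting: Elongation = (53.4890 - 33.7540) / 33.7540 * 100
Result: 58.4671 %


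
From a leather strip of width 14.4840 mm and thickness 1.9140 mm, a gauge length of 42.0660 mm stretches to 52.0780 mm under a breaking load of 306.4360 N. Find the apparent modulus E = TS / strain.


TS = F / (w * t) = 306.4360 / (14.4840 * 1.9140) = 11.0537 N/mm^2
strain = (Lf - L0) / L0 = (52.0780 - 42.0660) / 42.0660 = 0.2380
E = TS / strain = 11.0537 / 0.2380 = 46.4429 N/mm^2


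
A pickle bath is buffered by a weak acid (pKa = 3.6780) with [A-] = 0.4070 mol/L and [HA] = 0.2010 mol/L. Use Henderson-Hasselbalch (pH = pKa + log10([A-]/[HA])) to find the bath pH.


ratio = [A-] / [HA] = 0.4070 / 0.2010 = 2.0249
log10(ratio) = 0.3064
pH = pKa + log10(ratio) = 3.6780 + 0.3064 = 3.9844


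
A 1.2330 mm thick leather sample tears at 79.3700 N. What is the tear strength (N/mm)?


Formula: Tear strength = force / thickness
Substituting: Tear strength = 79.3700 / 1.2330
Result: 64.3715 N/mm


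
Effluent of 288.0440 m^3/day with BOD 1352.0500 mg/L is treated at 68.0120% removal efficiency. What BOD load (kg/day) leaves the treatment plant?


Load_in = volume * conc / 1000 = 288.0440 * 1352.0500 / 1000 = 389.4499 kg/day
Removed = Load_in * eff / 100 = 389.4499 * 68.0120 / 100 = 264.8727 kg/day
Load_out = Load_in - Removed = 389.4499 - 264.8727 = 124.5772 kg/day


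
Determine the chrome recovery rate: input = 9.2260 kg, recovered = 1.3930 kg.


Formula: Recovery = recovered / input * 100
Substituting: Recovery = 1.3930 / 9.2260 * 100
Result: 15.0986 %


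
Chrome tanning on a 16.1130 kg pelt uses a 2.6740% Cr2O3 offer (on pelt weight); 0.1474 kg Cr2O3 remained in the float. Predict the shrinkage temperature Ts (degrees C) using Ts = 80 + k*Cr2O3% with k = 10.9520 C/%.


Offered = pelt * offer_pct / 100 = 16.1130 * 2.6740 / 100 = 0.4309 kg
Uptake = offered - residual = 0.4309 - 0.1474 = 0.2835 kg
Cr2O3% on pelt = uptake / pelt * 100 = 0.2835 / 16.1130 * 100 = 1.7592 %
Ts = 80 + k * Cr2O3% = 80 + 10.9520 * 1.7592 = 99.2669 C


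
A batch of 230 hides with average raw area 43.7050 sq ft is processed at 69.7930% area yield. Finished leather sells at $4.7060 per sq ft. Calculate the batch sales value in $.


Raw_total = N * avg_area = 230 * 43.7050 = 10052.1500 sq ft
Finished = Raw_total * yield / 100 = 10052.1500 * 69.7930 / 100 = 7015.6970 sq ft
Value = Finished * price = 7015.6970 * 4.7060 = 33015.8703 $


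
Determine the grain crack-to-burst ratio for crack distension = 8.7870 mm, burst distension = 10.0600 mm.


Formula: Ratio = crack / burst
Substituting: Ratio = 8.7870 / 10.0600
Result: 0.8735


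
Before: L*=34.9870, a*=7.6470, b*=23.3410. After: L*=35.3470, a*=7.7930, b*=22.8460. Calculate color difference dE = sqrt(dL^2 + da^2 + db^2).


dL = 0.3600, da = 0.1460, db = -0.4950
dE = sqrt(0.3600^2 + 0.1460^2 + (-0.4950)^2) = 0.6292


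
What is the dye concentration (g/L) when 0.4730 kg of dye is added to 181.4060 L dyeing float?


Formula: Conc = dye_mass(kg) / volume(L) * 1000
Substituting: Conc = 0.4730 / 181.4060 * 1000
Result: 2.6074 g/L


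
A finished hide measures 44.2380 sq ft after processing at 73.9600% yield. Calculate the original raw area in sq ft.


Formula: raw = finished * 100 / yield
Substituting: raw = 44.2380 * 100 / 73.9600
Result: 59.8134 sq ft


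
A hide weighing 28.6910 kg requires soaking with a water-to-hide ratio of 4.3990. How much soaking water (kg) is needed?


Formula: Water = hide_weight * ratio
Substituting: Water = 28.6910 * 4.3990
Result: 126.2117 kg


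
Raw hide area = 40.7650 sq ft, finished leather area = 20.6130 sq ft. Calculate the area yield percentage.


Formula: Yield = finished / raw * 100
Substituting: Yield = 20.6130 / 40.7650 * 100
Result: 50.5654 %


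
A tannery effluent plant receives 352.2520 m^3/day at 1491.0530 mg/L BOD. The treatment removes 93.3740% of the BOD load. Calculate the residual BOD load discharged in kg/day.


Load_in = volume * conc / 1000 = 352.2520 * 1491.0530 / 1000 = 525.2264 kg/day
Removed = Load_in * eff / 100 = 525.2264 * 93.3740 / 100 = 490.4249 kg/day
Load_out = Load_in - Removed = 525.2264 - 490.4249 = 34.8015 kg/day


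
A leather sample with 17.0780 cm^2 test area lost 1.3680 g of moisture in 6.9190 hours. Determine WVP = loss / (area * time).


Formula: WVP = loss / (area * time)
Substituting: WVP = 1.3680 / (17.0780 * 6.9190)
Result: 0.0115773 g/(cm^2*hr)


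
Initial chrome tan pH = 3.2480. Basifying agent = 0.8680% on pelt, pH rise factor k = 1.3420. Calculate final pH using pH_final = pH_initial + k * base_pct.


Formula: pH_final = pH_initial + k * base_pct
Substituting: pH_final = 3.2480 + 1.3420 * 0.8680
Result: 4.4129


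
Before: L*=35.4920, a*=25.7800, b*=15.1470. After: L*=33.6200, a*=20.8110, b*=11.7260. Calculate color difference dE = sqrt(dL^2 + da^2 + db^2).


dL = -1.8720, da = -4.9690, db = -3.4210
dE = sqrt((-1.8720)^2 + (-4.9690)^2 + (-3.4210)^2) = 6.3165


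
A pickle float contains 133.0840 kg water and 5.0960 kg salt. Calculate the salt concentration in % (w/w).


Formula: Conc = salt / (water + salt) * 100
Substituting: Conc = 5.0960 / (133.0840 + 5.0960) * 100
Result: 3.6879 %


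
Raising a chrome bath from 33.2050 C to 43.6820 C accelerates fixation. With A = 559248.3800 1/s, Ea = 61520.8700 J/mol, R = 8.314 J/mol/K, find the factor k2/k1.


T1 = 33.2050 + 273.15 = 306.3550 K; T2 = 43.6820 + 273.15 = 316.8320 K
k1 = A * exp(-Ea/(R*T1)) = 559248.3800 * exp(-61520.8700/(8.314*306.3550)) = 1.8101e-05 1/s
k2 = A * exp(-Ea/(R*T2)) = 559248.3800 * exp(-61520.8700/(8.314*316.8320)) = 4.0232e-05 1/s
k2/k1 = 4.0232e-05 / 1.8101e-05 = 2.2227


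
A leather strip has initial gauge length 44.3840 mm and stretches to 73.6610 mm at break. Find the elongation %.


Formula: Elongation = (Lf - L0) / L0 * 100
Substituting: Elongation = (73.6610 - 44.3840) / 44.3840 * 100
Result: 65.9630 %


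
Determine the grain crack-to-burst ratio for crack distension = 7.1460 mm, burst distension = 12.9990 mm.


Formula: Ratio = crack / burst
Substituting: Ratio = 7.1460 / 12.9990
Result: 0.5497


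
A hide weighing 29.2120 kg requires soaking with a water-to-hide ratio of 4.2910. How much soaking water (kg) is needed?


Formula: Water = hide_weight * ratio
Substituting: Water = 29.2120 * 4.2910
Result: 125.3487 kg


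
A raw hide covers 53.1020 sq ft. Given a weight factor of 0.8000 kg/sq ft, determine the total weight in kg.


Formula: Weight = area * weight_per_sqft
Substituting: Weight = 53.1020 * 0.8000
Result: 42.4816 kg


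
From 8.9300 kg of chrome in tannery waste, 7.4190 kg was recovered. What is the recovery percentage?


Formula: Recovery = recovered / input * 100
Substituting: Recovery = 7.4190 / 8.9300 * 100
Result: 83.0795 %


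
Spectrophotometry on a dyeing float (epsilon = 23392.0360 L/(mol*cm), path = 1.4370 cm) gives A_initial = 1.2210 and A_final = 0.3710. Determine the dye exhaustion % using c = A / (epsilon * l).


c_initial = A_i / (epsilon * l) = 1.2210 / (23392.0360 * 1.4370) = 3.6324e-05 mol/L
c_final = A_f / (epsilon * l) = 0.3710 / (23392.0360 * 1.4370) = 1.1037e-05 mol/L
Exhaustion = (c_initial - c_final) / c_initial * 100 = (3.6324e-05 - 1.1037e-05) / 3.6324e-05 * 100 = 69.6151 %


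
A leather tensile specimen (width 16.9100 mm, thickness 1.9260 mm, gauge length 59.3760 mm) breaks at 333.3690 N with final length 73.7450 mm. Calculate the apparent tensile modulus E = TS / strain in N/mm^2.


TS = F / (w * t) = 333.3690 / (16.9100 * 1.9260) = 10.2359 N/mm^2
strain = (Lf - L0) / L0 = (73.7450 - 59.3760) / 59.3760 = 0.2420
E = TS / strain = 10.2359 / 0.2420 = 42.2970 N/mm^2


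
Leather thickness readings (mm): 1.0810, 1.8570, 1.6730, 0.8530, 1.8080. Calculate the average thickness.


Formula: Average = sum / n
Substituting: Average = 7.2720 / 5
Result: 1.4544 mm


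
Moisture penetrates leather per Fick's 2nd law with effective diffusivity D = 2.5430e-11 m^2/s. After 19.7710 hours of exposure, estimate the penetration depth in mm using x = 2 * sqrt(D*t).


t = 19.7710 hr * 3600 = 71175.6000 s
D * t = 2.5430e-11 * 71175.6000 = 1.8100e-06
x = 2 * sqrt(D*t) = 2 * sqrt(1.8100e-06) = 0.00269072 m = 2.6907 mm


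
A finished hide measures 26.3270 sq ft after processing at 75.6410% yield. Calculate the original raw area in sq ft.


Formula: raw = finished * 100 / yield
Substituting: raw = 26.3270 * 100 / 75.6410
Result: 34.8052 sq ft


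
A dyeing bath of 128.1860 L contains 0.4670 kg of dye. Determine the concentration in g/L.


Formula: Conc = dye_mass(kg) / volume(L) * 1000
Substituting: Conc = 0.4670 / 128.1860 * 1000
Result: 3.6431 g/L


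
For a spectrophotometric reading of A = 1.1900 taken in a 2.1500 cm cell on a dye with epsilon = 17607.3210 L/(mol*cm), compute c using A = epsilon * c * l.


Formula: c = A / (epsilon * l)
Substituting: c = 1.1900 / (17607.3210 * 2.1500)
Result: 3.1435e-05 mol/L


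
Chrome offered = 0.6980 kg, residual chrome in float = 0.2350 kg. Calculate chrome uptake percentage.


Formula: Uptake = (offered - residual) / offered * 100
Substituting: Uptake = (0.6980 - 0.2350) / 0.6980 * 100
Result: 66.3324 %


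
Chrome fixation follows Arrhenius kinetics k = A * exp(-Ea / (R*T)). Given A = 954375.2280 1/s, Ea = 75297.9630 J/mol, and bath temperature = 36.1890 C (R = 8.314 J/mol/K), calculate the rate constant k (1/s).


T_K = T_C + 273.15 = 36.1890 + 273.15 = 309.3390 K
exponent = -Ea / (R * T_K) = -75297.9630 / (8.314 * 309.3390) = -29.2778
k = A * exp(exponent) = 954375.2280 * exp(-29.2778) = 1.8388e-07 1/s


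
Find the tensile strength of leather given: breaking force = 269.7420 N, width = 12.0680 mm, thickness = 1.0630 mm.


Formula: TS = force / (width * thickness)
Substituting: TS = 269.7420 / (12.0680 * 1.0630)
Result: 21.0271 N/mm^2


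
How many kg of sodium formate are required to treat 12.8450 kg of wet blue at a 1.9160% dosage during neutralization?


Formula: Neutralizer = substrate * pct / 100
Substituting: Neutralizer = 12.8450 * 1.9160 / 100
Result: 0.2461 kg


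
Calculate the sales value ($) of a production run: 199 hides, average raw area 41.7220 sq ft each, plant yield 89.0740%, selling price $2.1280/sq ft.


Raw_total = N * avg_area = 199 * 41.7220 = 8302.6780 sq ft
Finished = Raw_total * yield / 100 = 8302.6780 * 89.0740 / 100 = 7395.5274 sq ft
Value = Finished * price = 7395.5274 * 2.1280 = 15737.6823 $


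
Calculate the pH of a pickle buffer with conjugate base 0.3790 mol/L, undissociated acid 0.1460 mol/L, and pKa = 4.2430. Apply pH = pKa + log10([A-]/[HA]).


ratio = [A-] / [HA] = 0.3790 / 0.1460 = 2.5959
log10(ratio) = 0.4143
pH = pKa + log10(ratio) = 4.2430 + 0.4143 = 4.6573


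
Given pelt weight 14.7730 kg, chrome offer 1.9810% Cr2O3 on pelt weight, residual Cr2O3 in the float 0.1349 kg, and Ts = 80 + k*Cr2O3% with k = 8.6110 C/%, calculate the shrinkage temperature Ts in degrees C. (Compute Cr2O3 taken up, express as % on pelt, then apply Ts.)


Offered = pelt * offer_pct / 100 = 14.7730 * 1.9810 / 100 = 0.2927 kg
Uptake = offered - residual = 0.2927 - 0.1349 = 0.1578 kg
Cr2O3% on pelt = uptake / pelt * 100 = 0.1578 / 14.7730 * 100 = 1.0678 %
Ts = 80 + k * Cr2O3% = 80 + 8.6110 * 1.0678 = 89.1952 C


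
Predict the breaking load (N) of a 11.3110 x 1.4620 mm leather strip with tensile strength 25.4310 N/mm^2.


Formula: F = TS * w * t
Substituting: F = 25.4310 * 11.3110 * 1.4620
Result: 420.5444 N


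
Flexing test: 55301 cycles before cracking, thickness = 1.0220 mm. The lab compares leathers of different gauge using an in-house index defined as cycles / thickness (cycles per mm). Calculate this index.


Formula: Index = cycles / thickness
Substituting: Index = 55301 / 1.0220
Result: 54110.5675 cycles/mm


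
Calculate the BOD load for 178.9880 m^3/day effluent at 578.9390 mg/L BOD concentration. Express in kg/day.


Formula: BOD_load = volume * conc / 1000
Substituting: BOD_load = 178.9880 * 578.9390 / 1000
Result: 103.6231 kg/day


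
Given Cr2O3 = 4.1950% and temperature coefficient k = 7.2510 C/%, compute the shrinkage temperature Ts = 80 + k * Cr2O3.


Formula: Ts = 80 + k * Cr2O3
Substituting: Ts = 80 + 7.2510 * 4.1950
Result: 110.4179 C


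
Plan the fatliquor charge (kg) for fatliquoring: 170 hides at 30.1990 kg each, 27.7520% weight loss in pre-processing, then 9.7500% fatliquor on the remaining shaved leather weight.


Total_raw = N * avg_wt = 170 * 30.1990 = 5133.8300 kg
Substrate = Total_raw * (1 - loss/100) = 5133.8300 * (1 - 27.7520/100) = 3709.0895 kg
Fat = Substrate * pct / 100 = 3709.0895 * 9.7500 / 100 = 361.6362 kg


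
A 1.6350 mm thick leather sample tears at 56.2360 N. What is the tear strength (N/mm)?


Formula: Tear strength = force / thickness
Substituting: Tear strength = 56.2360 / 1.6350
Result: 34.3951 N/mm


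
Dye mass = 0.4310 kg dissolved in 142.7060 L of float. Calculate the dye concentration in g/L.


Formula: Conc = dye_mass(kg) / volume(L) * 1000
Substituting: Conc = 0.4310 / 142.7060 * 1000
Result: 3.0202 g/L


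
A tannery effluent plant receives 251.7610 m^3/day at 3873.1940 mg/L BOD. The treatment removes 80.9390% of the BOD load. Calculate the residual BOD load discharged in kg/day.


Load_in = volume * conc / 1000 = 251.7610 * 3873.1940 / 1000 = 975.1192 kg/day
Removed = Load_in * eff / 100 = 975.1192 * 80.9390 / 100 = 789.2517 kg/day
Load_out = Load_in - Removed = 975.1192 - 789.2517 = 185.8675 kg/day


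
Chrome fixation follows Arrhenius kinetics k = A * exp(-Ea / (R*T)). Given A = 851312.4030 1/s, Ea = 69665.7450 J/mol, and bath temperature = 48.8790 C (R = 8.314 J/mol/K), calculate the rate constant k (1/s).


T_K = T_C + 273.15 = 48.8790 + 273.15 = 322.0290 K
exponent = -Ea / (R * T_K) = -69665.7450 / (8.314 * 322.0290) = -26.0204
k = A * exp(exponent) = 851312.4030 * exp(-26.0204) = 4.2615e-06 1/s


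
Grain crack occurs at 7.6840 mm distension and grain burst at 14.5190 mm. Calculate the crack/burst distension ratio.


Formula: Ratio = crack / burst
Substituting: Ratio = 7.6840 / 14.5190
Result: 0.5292


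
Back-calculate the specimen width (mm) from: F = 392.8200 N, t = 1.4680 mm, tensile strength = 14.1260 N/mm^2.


Formula: w = F / (TS * t)
Substituting: w = 392.8200 / (14.1260 * 1.4680)
Result: 18.9430 mm


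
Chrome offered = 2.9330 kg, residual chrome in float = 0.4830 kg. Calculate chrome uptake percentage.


Formula: Uptake = (offered - residual) / offered * 100
Substituting: Uptake = (2.9330 - 0.4830) / 2.9330 * 100
Result: 83.5322 %


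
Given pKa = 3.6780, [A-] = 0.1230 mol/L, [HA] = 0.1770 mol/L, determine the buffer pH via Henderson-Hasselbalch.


ratio = [A-] / [HA] = 0.1230 / 0.1770 = 0.6949
log10(ratio) = -0.1581
pH = pKa + log10(ratio) = 3.6780 - 0.1581 = 3.5199


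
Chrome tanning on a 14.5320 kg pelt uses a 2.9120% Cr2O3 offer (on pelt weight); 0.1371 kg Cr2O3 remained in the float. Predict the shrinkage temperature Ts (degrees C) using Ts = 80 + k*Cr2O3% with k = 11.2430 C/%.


Offered = pelt * offer_pct / 100 = 14.5320 * 2.9120 / 100 = 0.4232 kg
Uptake = offered - residual = 0.4232 - 0.1371 = 0.2861 kg
Cr2O3% on pelt = uptake / pelt * 100 = 0.2861 / 14.5320 * 100 = 1.9686 %
Ts = 80 + k * Cr2O3% = 80 + 11.2430 * 1.9686 = 102.1326 C


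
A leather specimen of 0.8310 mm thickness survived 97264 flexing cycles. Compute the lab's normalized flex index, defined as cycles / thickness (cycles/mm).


Formula: Index = cycles / thickness
Substituting: Index = 97264 / 0.8310
Result: 117044.5247 cycles/mm


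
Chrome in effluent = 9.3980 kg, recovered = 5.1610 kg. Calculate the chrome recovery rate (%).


Formula: Recovery = recovered / input * 100
Substituting: Recovery = 5.1610 / 9.3980 * 100
Result: 54.9159 %


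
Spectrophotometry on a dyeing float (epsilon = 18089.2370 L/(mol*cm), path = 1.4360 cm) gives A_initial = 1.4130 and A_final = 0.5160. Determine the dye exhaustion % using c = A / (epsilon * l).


c_initial = A_i / (epsilon * l) = 1.4130 / (18089.2370 * 1.4360) = 5.4396e-05 mol/L
c_final = A_f / (epsilon * l) = 0.5160 / (18089.2370 * 1.4360) = 1.9864e-05 mol/L
Exhaustion = (c_initial - c_final) / c_initial * 100 = (5.4396e-05 - 1.9864e-05) / 5.4396e-05 * 100 = 63.4820 %


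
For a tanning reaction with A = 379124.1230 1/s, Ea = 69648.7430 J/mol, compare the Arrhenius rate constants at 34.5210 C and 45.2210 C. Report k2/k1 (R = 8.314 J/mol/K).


T1 = 34.5210 + 273.15 = 307.6710 K; T2 = 45.2210 + 273.15 = 318.3710 K
k1 = A * exp(-Ea/(R*T1)) = 379124.1230 * exp(-69648.7430/(8.314*307.6710)) = 5.6726e-07 1/s
k2 = A * exp(-Ea/(R*T2)) = 379124.1230 * exp(-69648.7430/(8.314*318.3710)) = 1.4165e-06 1/s
k2/k1 = 1.4165e-06 / 5.6726e-07 = 2.4970


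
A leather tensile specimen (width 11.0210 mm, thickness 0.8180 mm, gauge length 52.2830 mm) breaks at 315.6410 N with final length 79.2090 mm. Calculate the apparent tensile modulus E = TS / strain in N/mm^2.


TS = F / (w * t) = 315.6410 / (11.0210 * 0.8180) = 35.0122 N/mm^2
strain = (Lf - L0) / L0 = (79.2090 - 52.2830) / 52.2830 = 0.5150
E = TS / strain = 35.0122 / 0.5150 = 67.9842 N/mm^2


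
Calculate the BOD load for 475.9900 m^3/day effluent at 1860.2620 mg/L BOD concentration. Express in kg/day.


Formula: BOD_load = volume * conc / 1000
Substituting: BOD_load = 475.9900 * 1860.2620 / 1000
Result: 885.4661 kg/day


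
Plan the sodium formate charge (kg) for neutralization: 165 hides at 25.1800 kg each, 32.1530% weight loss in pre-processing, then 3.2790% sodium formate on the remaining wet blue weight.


Total_raw = N * avg_wt = 165 * 25.1800 = 4154.7000 kg
Substrate = Total_raw * (1 - loss/100) = 4154.7000 * (1 - 32.1530/100) = 2818.8393 kg
Neutralizer = Substrate * pct / 100 = 2818.8393 * 3.2790 / 100 = 92.4297 kg


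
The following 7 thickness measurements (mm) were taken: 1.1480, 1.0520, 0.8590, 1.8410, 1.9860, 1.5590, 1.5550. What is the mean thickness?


Formula: Average = sum / n
Substituting: Average = 10.0000 / 7
Result: 1.4286 mm


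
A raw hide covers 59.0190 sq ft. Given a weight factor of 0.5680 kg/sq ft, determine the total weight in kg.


Formula: Weight = area * weight_per_sqft
Substituting: Weight = 59.0190 * 0.5680
Result: 33.5228 kg


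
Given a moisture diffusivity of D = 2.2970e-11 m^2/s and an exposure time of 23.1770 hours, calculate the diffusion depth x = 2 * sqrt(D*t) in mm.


t = 23.1770 hr * 3600 = 83437.2000 s
D * t = 2.2970e-11 * 83437.2000 = 1.9166e-06
x = 2 * sqrt(D*t) = 2 * sqrt(1.9166e-06) = 0.00276879 m = 2.7688 mm


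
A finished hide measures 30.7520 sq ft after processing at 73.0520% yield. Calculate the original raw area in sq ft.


Formula: raw = finished * 100 / yield
Substituting: raw = 30.7520 * 100 / 73.0520
Result: 42.0960 sq ft


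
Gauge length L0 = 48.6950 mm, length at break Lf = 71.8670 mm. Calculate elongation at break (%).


Formula: Elongation = (Lf - L0) / L0 * 100
Substituting: Elongation = (71.8670 - 48.6950) / 48.6950 * 100
Result: 47.5860 %


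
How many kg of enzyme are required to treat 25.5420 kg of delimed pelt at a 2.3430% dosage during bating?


Formula: Enzyme = substrate * pct / 100
Substituting: Enzyme = 25.5420 * 2.3430 / 100
Result: 0.5984 kg


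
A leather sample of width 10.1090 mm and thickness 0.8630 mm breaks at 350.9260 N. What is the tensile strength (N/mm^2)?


Formula: TS = force / (width * thickness)
Substituting: TS = 350.9260 / (10.1090 * 0.8630)
Result: 40.2250 N/mm^2


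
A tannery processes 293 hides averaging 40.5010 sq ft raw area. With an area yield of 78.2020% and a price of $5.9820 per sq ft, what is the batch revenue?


Raw_total = N * avg_area = 293 * 40.5010 = 11866.7930 sq ft
Finished = Raw_total * yield / 100 = 11866.7930 * 78.2020 / 100 = 9280.0695 sq ft
Value = Finished * price = 9280.0695 * 5.9820 = 55513.3755 $


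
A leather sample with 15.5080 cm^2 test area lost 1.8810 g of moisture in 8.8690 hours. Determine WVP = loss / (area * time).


Formula: WVP = loss / (area * time)
Substituting: WVP = 1.8810 / (15.5080 * 8.8690)
Result: 0.013676 g/(cm^2*hr)


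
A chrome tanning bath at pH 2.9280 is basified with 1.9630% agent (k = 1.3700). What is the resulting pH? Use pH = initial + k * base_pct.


Formula: pH_final = pH_initial + k * base_pct
Substituting: pH_final = 2.9280 + 1.3700 * 1.9630
Result: 5.6173


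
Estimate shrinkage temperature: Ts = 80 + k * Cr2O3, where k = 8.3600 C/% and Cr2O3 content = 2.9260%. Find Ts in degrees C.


Formula: Ts = 80 + k * Cr2O3
Substituting: Ts = 80 + 8.3600 * 2.9260
Result: 104.4614 C


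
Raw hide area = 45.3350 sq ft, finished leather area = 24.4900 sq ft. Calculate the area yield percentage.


Formula: Yield = finished / raw * 100
Substituting: Yield = 24.4900 / 45.3350 * 100
Result: 54.0201 %


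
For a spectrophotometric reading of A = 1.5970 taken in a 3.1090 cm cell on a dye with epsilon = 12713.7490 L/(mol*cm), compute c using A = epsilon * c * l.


Formula: c = A / (epsilon * l)
Substituting: c = 1.5970 / (12713.7490 * 3.1090)
Result: 4.0403e-05 mol/L


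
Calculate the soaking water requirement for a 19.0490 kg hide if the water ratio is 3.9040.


Formula: Water = hide_weight * ratio
Substituting: Water = 19.0490 * 3.9040
Result: 74.3673 kg


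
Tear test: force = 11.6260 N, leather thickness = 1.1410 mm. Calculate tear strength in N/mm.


Formula: Tear strength = force / thickness
Substituting: Tear strength = 11.6260 / 1.1410
Result: 10.1893 N/mm


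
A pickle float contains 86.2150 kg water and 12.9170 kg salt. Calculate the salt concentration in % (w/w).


Formula: Conc = salt / (water + salt) * 100
Substituting: Conc = 12.9170 / (86.2150 + 12.9170) * 100
Result: 13.0301 %


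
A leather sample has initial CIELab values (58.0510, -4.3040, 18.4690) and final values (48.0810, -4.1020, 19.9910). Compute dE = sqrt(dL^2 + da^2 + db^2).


dL = -9.9700, da = 0.2020, db = 1.5220
dE = sqrt((-9.9700)^2 + 0.2020^2 + 1.5220^2) = 10.0875


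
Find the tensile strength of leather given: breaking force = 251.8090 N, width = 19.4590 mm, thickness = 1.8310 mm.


Formula: TS = force / (width * thickness)
Substituting: TS = 251.8090 / (19.4590 * 1.8310)
Result: 7.0674 N/mm^2


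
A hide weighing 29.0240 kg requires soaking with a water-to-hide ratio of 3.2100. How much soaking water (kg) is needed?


Formula: Water = hide_weight * ratio
Substituting: Water = 29.0240 * 3.2100
Result: 93.1670 kg


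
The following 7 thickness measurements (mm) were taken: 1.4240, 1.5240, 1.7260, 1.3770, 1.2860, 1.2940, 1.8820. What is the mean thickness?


Formula: Average = sum / n
Substituting: Average = 10.5130 / 7
Result: 1.5019 mm


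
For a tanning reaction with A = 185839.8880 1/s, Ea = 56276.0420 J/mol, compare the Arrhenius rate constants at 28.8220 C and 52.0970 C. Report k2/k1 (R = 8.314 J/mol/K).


T1 = 28.8220 + 273.15 = 301.9720 K; T2 = 52.0970 + 273.15 = 325.2470 K
k1 = A * exp(-Ea/(R*T1)) = 185839.8880 * exp(-56276.0420/(8.314*301.9720)) = 3.4217e-05 1/s
k2 = A * exp(-Ea/(R*T2)) = 185839.8880 * exp(-56276.0420/(8.314*325.2470)) = 1.7017e-04 1/s
k2/k1 = 1.7017e-04 / 3.4217e-05 = 4.9732


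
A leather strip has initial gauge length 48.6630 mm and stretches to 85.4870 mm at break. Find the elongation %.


Formula: Elongation = (Lf - L0) / L0 * 100
Substituting: Elongation = (85.4870 - 48.6630) / 48.6630 * 100
Result: 75.6715 %


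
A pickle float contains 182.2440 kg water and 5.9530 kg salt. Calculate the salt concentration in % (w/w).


Formula: Conc = salt / (water + salt) * 100
Substituting: Conc = 5.9530 / (182.2440 + 5.9530) * 100
Result: 3.1632 %


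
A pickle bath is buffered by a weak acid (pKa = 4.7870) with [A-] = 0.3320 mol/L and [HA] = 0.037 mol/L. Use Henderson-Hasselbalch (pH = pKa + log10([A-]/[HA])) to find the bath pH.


ratio = [A-] / [HA] = 0.3320 / 0.037 = 8.9730
log10(ratio) = 0.9529
pH = pKa + log10(ratio) = 4.7870 + 0.9529 = 5.7399


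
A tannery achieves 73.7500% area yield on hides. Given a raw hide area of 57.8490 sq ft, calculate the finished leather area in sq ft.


Formula: finished = raw * yield / 100
Substituting: finished = 57.8490 * 73.7500 / 100
Result: 42.6636 sq ft


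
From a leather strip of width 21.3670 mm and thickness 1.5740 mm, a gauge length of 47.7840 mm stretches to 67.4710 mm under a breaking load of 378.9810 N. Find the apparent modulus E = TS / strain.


TS = F / (w * t) = 378.9810 / (21.3670 * 1.5740) = 11.2686 N/mm^2
strain = (Lf - L0) / L0 = (67.4710 - 47.7840) / 47.7840 = 0.4120
E = TS / strain = 11.2686 / 0.4120 = 27.3509 N/mm^2


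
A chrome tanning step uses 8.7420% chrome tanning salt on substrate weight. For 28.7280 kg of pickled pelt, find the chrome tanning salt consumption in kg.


Formula: Chrome = substrate * pct / 100
Substituting: Chrome = 28.7280 * 8.7420 / 100
Result: 2.5114 kg


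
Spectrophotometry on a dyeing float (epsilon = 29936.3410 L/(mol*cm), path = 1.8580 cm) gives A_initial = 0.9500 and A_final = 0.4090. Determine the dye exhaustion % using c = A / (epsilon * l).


c_initial = A_i / (epsilon * l) = 0.9500 / (29936.3410 * 1.8580) = 1.7080e-05 mol/L
c_final = A_f / (epsilon * l) = 0.4090 / (29936.3410 * 1.8580) = 7.3532e-06 mol/L
Exhaustion = (c_initial - c_final) / c_initial * 100 = (1.7080e-05 - 7.3532e-06) / 1.7080e-05 * 100 = 56.9474 %


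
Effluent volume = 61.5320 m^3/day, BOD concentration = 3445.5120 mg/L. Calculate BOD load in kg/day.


Formula: BOD_load = volume * conc / 1000
Substituting: BOD_load = 61.5320 * 3445.5120 / 1000
Result: 212.0092 kg/day


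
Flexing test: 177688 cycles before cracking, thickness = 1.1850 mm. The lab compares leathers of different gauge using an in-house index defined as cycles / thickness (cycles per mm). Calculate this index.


Formula: Index = cycles / thickness
Substituting: Index = 177688 / 1.1850
Result: 149947.6793 cycles/mm


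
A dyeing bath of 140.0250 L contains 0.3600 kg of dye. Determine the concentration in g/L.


Formula: Conc = dye_mass(kg) / volume(L) * 1000
Substituting: Conc = 0.3600 / 140.0250 * 1000
Result: 2.5710 g/L


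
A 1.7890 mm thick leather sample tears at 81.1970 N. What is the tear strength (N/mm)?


Formula: Tear strength = force / thickness
Substituting: Tear strength = 81.1970 / 1.7890
Result: 45.3868 N/mm


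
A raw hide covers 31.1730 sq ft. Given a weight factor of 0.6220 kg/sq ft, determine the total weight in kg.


Formula: Weight = area * weight_per_sqft
Substituting: Weight = 31.1730 * 0.6220
Result: 19.3896 kg


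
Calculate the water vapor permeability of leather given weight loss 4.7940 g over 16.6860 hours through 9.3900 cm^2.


Formula: WVP = loss / (area * time)
Substituting: WVP = 4.7940 / (9.3900 * 16.6860)
Result: 0.0305971 g/(cm^2*hr)


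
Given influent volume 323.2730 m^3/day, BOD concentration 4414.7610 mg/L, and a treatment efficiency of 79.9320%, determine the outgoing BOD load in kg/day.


Load_in = volume * conc / 1000 = 323.2730 * 4414.7610 / 1000 = 1427.1730 kg/day
Removed = Load_in * eff / 100 = 1427.1730 * 79.9320 / 100 = 1140.7679 kg/day
Load_out = Load_in - Removed = 1427.1730 - 1140.7679 = 286.4051 kg/day


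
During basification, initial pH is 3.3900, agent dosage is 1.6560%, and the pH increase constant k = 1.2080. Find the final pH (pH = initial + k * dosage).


Formula: pH_final = pH_initial + k * base_pct
Substituting: pH_final = 3.3900 + 1.2080 * 1.6560
Result: 5.3904


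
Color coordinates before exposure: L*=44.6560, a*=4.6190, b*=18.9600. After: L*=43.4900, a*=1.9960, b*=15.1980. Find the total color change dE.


dL = -1.1660, da = -2.6230, db = -3.7620
dE = sqrt((-1.1660)^2 + (-2.6230)^2 + (-3.7620)^2) = 4.7321


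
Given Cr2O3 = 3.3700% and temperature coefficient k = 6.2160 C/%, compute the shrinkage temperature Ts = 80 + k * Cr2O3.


Formula: Ts = 80 + k * Cr2O3
Substituting: Ts = 80 + 6.2160 * 3.3700
Result: 100.9479 C


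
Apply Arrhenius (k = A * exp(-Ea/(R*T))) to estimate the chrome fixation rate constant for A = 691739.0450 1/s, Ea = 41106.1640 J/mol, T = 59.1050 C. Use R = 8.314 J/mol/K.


T_K = T_C + 273.15 = 59.1050 + 273.15 = 332.2550 K
exponent = -Ea / (R * T_K) = -41106.1640 / (8.314 * 332.2550) = -14.8808
k = A * exp(exponent) = 691739.0450 * exp(-14.8808) = 0.2384 1/s


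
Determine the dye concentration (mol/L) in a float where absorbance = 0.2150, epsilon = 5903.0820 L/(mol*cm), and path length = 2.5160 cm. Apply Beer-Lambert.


Formula: c = A / (epsilon * l)
Substituting: c = 0.2150 / (5903.0820 * 2.5160)
Result: 1.4476e-05 mol/L


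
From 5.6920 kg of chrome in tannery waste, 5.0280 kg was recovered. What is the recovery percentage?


Formula: Recovery = recovered / input * 100
Substituting: Recovery = 5.0280 / 5.6920 * 100
Result: 88.3345 %


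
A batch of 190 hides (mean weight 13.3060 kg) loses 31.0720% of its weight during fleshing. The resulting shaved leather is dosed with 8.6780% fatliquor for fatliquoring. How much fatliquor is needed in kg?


Total_raw = N * avg_wt = 190 * 13.3060 = 2528.1400 kg
Substrate = Total_raw * (1 - loss/100) = 2528.1400 * (1 - 31.0720/100) = 1742.5963 kg
Fat = Substrate * pct / 100 = 1742.5963 * 8.6780 / 100 = 151.2225 kg


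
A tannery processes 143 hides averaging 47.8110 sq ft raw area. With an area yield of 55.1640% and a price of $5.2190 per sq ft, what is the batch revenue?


Raw_total = N * avg_area = 143 * 47.8110 = 6836.9730 sq ft
Finished = Raw_total * yield / 100 = 6836.9730 * 55.1640 / 100 = 3771.5478 sq ft
Value = Finished * price = 3771.5478 * 5.2190 = 19683.7079 $


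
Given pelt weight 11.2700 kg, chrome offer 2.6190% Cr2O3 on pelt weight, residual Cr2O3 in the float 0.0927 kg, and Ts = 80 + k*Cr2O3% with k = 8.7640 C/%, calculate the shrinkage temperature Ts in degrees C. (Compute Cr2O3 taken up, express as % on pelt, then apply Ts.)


Offered = pelt * offer_pct / 100 = 11.2700 * 2.6190 / 100 = 0.2952 kg
Uptake = offered - residual = 0.2952 - 0.0927 = 0.2025 kg
Cr2O3% on pelt = uptake / pelt * 100 = 0.2025 / 11.2700 * 100 = 1.7965 %
Ts = 80 + k * Cr2O3% = 80 + 8.7640 * 1.7965 = 95.7442 C
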